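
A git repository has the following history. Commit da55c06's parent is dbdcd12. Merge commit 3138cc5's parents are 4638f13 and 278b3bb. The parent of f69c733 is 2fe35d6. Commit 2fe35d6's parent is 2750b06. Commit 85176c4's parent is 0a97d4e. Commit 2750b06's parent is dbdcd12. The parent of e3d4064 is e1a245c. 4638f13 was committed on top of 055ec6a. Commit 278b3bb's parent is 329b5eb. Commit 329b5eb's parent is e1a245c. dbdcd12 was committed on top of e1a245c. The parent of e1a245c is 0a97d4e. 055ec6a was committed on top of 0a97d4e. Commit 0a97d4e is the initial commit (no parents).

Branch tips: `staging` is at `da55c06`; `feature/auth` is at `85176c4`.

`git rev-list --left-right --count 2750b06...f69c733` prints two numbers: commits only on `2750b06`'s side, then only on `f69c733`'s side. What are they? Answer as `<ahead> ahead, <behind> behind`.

0 ahead, 2 behind

Reachable from 2750b06: {0a97d4e, 2750b06, dbdcd12, e1a245c}.
Reachable from f69c733: {0a97d4e, 2750b06, 2fe35d6, dbdcd12, e1a245c, f69c733}.
Only in 2750b06's history (ahead): {} — 0.
Only in f69c733's history (behind): {2fe35d6, f69c733} — 2.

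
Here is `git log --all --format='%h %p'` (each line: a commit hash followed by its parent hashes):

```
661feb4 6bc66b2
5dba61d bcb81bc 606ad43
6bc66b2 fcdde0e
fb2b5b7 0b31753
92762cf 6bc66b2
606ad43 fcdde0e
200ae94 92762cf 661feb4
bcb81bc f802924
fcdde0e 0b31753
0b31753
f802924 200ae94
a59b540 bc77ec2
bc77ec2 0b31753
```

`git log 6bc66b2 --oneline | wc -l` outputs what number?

3

Walking parent pointers from 6bc66b2: reachable set = {0b31753, 6bc66b2, fcdde0e}.
That is 3 commits.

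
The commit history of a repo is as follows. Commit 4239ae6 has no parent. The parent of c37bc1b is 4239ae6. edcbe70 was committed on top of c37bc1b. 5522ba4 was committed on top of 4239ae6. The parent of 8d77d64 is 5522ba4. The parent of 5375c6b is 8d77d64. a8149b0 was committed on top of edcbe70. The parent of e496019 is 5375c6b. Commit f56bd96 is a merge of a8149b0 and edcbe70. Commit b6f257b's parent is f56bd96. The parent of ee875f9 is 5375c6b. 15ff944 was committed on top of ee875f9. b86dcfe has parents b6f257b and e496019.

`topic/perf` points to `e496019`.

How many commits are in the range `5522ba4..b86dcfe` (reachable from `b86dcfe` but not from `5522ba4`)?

Reachable from b86dcfe: {4239ae6, 5375c6b, 5522ba4, 8d77d64, a8149b0, b6f257b, b86dcfe, c37bc1b, e496019, edcbe70, f56bd96}.
Reachable from 5522ba4: {4239ae6, 5522ba4}.
In b86dcfe's history but not 5522ba4's: {5375c6b, 8d77d64, a8149b0, b6f257b, b86dcfe, c37bc1b, e496019, edcbe70, f56bd96} — 9 commits.

9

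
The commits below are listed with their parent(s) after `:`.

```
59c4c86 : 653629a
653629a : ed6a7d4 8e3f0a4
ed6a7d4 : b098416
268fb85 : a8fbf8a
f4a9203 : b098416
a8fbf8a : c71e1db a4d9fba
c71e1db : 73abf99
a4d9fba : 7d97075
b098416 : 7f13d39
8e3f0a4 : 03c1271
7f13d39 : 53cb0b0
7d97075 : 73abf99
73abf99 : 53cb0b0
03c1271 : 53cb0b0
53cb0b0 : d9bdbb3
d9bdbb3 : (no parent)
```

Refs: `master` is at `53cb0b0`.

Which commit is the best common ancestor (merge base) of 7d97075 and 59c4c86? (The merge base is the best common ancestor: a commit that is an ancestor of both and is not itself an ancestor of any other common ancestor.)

Ancestors of 7d97075: {53cb0b0, 73abf99, 7d97075, d9bdbb3}.
Ancestors of 59c4c86: {03c1271, 53cb0b0, 59c4c86, 653629a, 7f13d39, 8e3f0a4, b098416, d9bdbb3, ed6a7d4}.
Common ancestors: {53cb0b0, d9bdbb3}.
Among these, 53cb0b0 is not an ancestor of any other common ancestor — it is the merge base.

53cb0b0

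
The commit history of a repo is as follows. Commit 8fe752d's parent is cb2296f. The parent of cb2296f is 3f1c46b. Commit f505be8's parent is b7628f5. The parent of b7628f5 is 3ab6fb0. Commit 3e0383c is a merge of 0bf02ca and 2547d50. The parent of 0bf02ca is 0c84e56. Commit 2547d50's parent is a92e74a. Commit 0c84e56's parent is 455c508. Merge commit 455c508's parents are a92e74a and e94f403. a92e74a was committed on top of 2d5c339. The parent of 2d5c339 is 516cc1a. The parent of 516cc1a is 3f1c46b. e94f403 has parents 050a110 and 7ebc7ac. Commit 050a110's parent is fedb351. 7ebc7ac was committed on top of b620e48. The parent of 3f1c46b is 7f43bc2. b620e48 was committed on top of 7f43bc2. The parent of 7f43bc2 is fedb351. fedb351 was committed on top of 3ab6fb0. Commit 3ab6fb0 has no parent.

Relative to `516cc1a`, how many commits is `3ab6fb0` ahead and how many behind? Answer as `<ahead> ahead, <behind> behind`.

0 ahead, 4 behind

Reachable from 3ab6fb0: {3ab6fb0}.
Reachable from 516cc1a: {3ab6fb0, 3f1c46b, 516cc1a, 7f43bc2, fedb351}.
Only in 3ab6fb0's history (ahead): {} — 0.
Only in 516cc1a's history (behind): {3f1c46b, 516cc1a, 7f43bc2, fedb351} — 4.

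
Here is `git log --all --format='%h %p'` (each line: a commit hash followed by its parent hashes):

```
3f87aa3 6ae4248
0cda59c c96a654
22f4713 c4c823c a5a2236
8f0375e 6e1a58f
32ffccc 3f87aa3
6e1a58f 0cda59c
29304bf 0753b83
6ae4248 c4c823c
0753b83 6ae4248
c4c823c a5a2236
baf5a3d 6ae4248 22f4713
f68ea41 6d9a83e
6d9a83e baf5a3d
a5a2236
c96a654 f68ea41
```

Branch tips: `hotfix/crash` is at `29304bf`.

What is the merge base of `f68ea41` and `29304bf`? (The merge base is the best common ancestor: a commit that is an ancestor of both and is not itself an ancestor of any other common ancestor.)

6ae4248

Ancestors of f68ea41: {22f4713, 6ae4248, 6d9a83e, a5a2236, baf5a3d, c4c823c, f68ea41}.
Ancestors of 29304bf: {0753b83, 29304bf, 6ae4248, a5a2236, c4c823c}.
Common ancestors: {6ae4248, a5a2236, c4c823c}.
Among these, 6ae4248 is not an ancestor of any other common ancestor — it is the merge base.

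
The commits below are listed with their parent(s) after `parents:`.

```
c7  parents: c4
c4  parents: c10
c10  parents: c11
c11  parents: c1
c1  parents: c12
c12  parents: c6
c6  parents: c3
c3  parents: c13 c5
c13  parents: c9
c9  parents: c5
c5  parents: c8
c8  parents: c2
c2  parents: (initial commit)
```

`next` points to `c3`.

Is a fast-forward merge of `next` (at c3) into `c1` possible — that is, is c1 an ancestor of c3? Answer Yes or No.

A fast-forward from c1 to c3 is possible iff c1 is an ancestor of c3.
Ancestors of c3: {c13, c2, c3, c5, c8, c9}.
c1 is not among them, so fast-forward is not possible.

No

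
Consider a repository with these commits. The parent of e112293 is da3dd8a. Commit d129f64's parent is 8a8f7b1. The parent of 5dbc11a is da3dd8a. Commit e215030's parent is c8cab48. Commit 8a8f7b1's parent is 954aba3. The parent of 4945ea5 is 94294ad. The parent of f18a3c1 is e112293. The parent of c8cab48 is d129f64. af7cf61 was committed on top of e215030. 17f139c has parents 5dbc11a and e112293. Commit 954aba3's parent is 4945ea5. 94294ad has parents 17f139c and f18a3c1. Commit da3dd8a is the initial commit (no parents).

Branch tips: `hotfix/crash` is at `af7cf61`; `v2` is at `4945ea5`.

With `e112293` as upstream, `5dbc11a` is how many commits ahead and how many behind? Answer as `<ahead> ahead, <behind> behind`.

Reachable from 5dbc11a: {5dbc11a, da3dd8a}.
Reachable from e112293: {da3dd8a, e112293}.
Only in 5dbc11a's history (ahead): {5dbc11a} — 1.
Only in e112293's history (behind): {e112293} — 1.

1 ahead, 1 behind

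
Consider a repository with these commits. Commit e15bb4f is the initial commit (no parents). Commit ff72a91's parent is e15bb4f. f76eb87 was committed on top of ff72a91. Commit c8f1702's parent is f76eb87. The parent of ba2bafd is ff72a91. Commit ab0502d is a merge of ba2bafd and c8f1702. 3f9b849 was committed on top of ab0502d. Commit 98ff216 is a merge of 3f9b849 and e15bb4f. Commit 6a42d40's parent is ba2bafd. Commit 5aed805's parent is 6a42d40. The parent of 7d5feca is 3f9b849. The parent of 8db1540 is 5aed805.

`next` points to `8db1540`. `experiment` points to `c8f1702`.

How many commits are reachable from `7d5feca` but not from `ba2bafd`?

5

Reachable from 7d5feca: {3f9b849, 7d5feca, ab0502d, ba2bafd, c8f1702, e15bb4f, f76eb87, ff72a91}.
Reachable from ba2bafd: {ba2bafd, e15bb4f, ff72a91}.
In 7d5feca's history but not ba2bafd's: {3f9b849, 7d5feca, ab0502d, c8f1702, f76eb87} — 5 commits.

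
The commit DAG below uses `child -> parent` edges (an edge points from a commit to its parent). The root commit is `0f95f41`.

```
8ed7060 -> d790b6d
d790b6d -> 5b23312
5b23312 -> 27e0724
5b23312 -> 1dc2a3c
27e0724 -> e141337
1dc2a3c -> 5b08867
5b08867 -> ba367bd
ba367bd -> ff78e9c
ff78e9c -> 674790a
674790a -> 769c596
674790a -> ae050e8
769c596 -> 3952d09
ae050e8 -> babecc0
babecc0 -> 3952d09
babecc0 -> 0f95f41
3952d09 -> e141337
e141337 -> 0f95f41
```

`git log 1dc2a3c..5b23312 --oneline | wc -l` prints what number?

Reachable from 5b23312: {0f95f41, 1dc2a3c, 27e0724, 3952d09, 5b08867, 5b23312, 674790a, 769c596, ae050e8, ba367bd, babecc0, e141337, ff78e9c}.
Reachable from 1dc2a3c: {0f95f41, 1dc2a3c, 3952d09, 5b08867, 674790a, 769c596, ae050e8, ba367bd, babecc0, e141337, ff78e9c}.
In 5b23312's history but not 1dc2a3c's: {27e0724, 5b23312} — 2 commits.

2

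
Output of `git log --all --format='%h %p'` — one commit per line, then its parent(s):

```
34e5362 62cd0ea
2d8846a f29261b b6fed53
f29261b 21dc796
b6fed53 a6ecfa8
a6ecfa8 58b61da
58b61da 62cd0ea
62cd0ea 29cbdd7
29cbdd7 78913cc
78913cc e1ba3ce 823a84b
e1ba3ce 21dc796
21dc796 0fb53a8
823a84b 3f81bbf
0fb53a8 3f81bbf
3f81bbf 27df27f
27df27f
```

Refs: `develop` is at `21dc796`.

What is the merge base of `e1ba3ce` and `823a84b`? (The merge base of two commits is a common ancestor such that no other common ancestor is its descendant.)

Ancestors of e1ba3ce: {0fb53a8, 21dc796, 27df27f, 3f81bbf, e1ba3ce}.
Ancestors of 823a84b: {27df27f, 3f81bbf, 823a84b}.
Common ancestors: {27df27f, 3f81bbf}.
Among these, 3f81bbf is not an ancestor of any other common ancestor — it is the merge base.

3f81bbf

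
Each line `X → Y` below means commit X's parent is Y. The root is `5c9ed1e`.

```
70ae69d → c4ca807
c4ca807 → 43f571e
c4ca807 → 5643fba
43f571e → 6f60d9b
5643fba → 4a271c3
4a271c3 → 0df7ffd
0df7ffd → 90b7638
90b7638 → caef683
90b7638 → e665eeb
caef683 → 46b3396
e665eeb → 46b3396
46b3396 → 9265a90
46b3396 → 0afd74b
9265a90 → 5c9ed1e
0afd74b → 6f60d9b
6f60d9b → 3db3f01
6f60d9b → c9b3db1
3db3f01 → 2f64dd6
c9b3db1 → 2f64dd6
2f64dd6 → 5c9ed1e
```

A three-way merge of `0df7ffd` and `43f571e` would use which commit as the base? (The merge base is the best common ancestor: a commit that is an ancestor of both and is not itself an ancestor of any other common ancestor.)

Ancestors of 0df7ffd: {0afd74b, 0df7ffd, 2f64dd6, 3db3f01, 46b3396, 5c9ed1e, 6f60d9b, 90b7638, 9265a90, c9b3db1, caef683, e665eeb}.
Ancestors of 43f571e: {2f64dd6, 3db3f01, 43f571e, 5c9ed1e, 6f60d9b, c9b3db1}.
Common ancestors: {2f64dd6, 3db3f01, 5c9ed1e, 6f60d9b, c9b3db1}.
Among these, 6f60d9b is not an ancestor of any other common ancestor — it is the merge base.

6f60d9b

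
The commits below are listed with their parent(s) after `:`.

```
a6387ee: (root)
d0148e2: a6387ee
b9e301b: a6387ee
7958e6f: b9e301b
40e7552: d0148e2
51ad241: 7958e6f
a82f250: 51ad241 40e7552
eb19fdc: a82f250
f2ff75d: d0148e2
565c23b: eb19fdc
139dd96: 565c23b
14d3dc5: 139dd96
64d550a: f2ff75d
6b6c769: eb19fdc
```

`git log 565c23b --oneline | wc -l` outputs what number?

Walking parent pointers from 565c23b: reachable set = {40e7552, 51ad241, 565c23b, 7958e6f, a6387ee, a82f250, b9e301b, d0148e2, eb19fdc}.
That is 9 commits.

9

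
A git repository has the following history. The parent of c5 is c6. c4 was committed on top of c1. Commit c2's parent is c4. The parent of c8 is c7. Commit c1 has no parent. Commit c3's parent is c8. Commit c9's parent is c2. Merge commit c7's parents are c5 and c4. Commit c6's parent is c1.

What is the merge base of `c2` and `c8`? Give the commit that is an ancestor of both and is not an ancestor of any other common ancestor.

c4

Ancestors of c2: {c1, c2, c4}.
Ancestors of c8: {c1, c4, c5, c6, c7, c8}.
Common ancestors: {c1, c4}.
Among these, c4 is not an ancestor of any other common ancestor — it is the merge base.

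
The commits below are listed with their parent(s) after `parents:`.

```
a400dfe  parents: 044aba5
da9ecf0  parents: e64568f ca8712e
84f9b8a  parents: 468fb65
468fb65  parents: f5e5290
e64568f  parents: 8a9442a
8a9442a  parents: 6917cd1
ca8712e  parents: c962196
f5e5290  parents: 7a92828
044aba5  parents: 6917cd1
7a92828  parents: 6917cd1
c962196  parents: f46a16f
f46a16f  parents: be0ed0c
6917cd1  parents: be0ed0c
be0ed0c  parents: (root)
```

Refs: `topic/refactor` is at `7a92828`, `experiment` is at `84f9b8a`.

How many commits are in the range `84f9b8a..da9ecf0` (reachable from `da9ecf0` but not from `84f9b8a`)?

Reachable from da9ecf0: {6917cd1, 8a9442a, be0ed0c, c962196, ca8712e, da9ecf0, e64568f, f46a16f}.
Reachable from 84f9b8a: {468fb65, 6917cd1, 7a92828, 84f9b8a, be0ed0c, f5e5290}.
In da9ecf0's history but not 84f9b8a's: {8a9442a, c962196, ca8712e, da9ecf0, e64568f, f46a16f} — 6 commits.

6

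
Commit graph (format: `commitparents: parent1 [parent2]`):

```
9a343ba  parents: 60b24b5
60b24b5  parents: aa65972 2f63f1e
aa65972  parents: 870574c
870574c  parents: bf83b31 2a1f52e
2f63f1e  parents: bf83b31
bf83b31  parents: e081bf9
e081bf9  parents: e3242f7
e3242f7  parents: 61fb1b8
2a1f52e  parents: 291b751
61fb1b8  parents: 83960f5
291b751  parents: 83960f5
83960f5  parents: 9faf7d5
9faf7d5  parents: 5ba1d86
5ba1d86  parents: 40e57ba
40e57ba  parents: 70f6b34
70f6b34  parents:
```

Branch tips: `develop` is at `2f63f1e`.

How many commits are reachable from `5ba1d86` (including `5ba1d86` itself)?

3

Walking parent pointers from 5ba1d86: reachable set = {40e57ba, 5ba1d86, 70f6b34}.
That is 3 commits.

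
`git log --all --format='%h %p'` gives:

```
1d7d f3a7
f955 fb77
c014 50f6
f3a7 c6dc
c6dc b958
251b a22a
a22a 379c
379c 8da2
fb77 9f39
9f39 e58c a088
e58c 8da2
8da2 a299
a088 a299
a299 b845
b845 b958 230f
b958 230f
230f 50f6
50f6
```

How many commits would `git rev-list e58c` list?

7

Walking parent pointers from e58c: reachable set = {230f, 50f6, 8da2, a299, b845, b958, e58c}.
That is 7 commits.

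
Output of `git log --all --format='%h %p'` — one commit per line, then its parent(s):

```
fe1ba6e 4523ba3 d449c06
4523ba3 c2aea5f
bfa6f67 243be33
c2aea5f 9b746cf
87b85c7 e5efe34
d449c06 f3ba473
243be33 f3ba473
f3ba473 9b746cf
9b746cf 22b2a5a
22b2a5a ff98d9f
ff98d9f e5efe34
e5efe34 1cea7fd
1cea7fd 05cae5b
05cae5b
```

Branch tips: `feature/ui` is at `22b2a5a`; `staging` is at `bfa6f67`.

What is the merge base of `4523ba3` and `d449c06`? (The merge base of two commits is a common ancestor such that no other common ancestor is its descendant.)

9b746cf

Ancestors of 4523ba3: {05cae5b, 1cea7fd, 22b2a5a, 4523ba3, 9b746cf, c2aea5f, e5efe34, ff98d9f}.
Ancestors of d449c06: {05cae5b, 1cea7fd, 22b2a5a, 9b746cf, d449c06, e5efe34, f3ba473, ff98d9f}.
Common ancestors: {05cae5b, 1cea7fd, 22b2a5a, 9b746cf, e5efe34, ff98d9f}.
Among these, 9b746cf is not an ancestor of any other common ancestor — it is the merge base.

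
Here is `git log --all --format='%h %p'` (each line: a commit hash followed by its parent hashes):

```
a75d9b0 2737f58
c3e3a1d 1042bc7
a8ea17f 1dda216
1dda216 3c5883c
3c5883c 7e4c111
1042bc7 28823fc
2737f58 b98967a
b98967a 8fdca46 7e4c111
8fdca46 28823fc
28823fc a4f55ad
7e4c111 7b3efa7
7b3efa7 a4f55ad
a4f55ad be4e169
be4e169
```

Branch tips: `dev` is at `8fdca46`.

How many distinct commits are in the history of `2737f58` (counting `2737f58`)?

8

Walking parent pointers from 2737f58: reachable set = {2737f58, 28823fc, 7b3efa7, 7e4c111, 8fdca46, a4f55ad, b98967a, be4e169}.
That is 8 commits.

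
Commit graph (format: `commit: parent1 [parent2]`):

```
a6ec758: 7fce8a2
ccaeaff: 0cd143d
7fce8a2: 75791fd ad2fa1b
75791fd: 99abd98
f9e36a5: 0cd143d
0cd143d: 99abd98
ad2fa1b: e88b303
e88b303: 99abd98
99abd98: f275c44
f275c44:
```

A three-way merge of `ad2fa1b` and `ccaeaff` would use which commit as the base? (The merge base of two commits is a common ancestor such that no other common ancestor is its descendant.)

Ancestors of ad2fa1b: {99abd98, ad2fa1b, e88b303, f275c44}.
Ancestors of ccaeaff: {0cd143d, 99abd98, ccaeaff, f275c44}.
Common ancestors: {99abd98, f275c44}.
Among these, 99abd98 is not an ancestor of any other common ancestor — it is the merge base.

99abd98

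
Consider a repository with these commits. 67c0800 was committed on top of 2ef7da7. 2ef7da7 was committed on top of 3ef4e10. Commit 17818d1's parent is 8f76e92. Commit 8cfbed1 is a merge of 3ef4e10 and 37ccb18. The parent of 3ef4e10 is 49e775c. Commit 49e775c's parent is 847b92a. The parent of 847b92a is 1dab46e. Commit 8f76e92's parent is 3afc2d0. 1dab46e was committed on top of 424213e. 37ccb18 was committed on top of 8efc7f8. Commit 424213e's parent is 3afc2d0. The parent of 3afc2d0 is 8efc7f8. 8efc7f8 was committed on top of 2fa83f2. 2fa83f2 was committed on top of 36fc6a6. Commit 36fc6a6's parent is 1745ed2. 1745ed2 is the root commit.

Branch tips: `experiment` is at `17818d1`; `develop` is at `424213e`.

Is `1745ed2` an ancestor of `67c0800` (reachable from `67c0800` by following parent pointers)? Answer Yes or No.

Ancestors of 67c0800 (commits reachable by following parents): {1745ed2, 1dab46e, 2ef7da7, 2fa83f2, 36fc6a6, 3afc2d0, 3ef4e10, 424213e, 49e775c, 67c0800, 847b92a, 8efc7f8}.
1745ed2 is in that set, so it is an ancestor of 67c0800.

Yes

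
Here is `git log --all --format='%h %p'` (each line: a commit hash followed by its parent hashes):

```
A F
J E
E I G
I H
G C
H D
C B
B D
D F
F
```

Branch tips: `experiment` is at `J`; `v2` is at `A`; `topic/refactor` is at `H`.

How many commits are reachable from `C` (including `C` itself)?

4

Walking parent pointers from C: reachable set = {B, C, D, F}.
That is 4 commits.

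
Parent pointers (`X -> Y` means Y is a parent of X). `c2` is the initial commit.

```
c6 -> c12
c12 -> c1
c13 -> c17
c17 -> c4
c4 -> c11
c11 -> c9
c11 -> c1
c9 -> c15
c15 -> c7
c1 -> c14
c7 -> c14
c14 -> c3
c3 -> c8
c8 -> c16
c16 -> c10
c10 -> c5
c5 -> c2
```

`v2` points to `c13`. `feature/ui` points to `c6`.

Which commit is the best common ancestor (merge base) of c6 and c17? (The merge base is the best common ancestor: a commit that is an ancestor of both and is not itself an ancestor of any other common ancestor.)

Ancestors of c6: {c1, c10, c12, c14, c16, c2, c3, c5, c6, c8}.
Ancestors of c17: {c1, c10, c11, c14, c15, c16, c17, c2, c3, c4, c5, c7, c8, c9}.
Common ancestors: {c1, c10, c14, c16, c2, c3, c5, c8}.
Among these, c1 is not an ancestor of any other common ancestor — it is the merge base.

c1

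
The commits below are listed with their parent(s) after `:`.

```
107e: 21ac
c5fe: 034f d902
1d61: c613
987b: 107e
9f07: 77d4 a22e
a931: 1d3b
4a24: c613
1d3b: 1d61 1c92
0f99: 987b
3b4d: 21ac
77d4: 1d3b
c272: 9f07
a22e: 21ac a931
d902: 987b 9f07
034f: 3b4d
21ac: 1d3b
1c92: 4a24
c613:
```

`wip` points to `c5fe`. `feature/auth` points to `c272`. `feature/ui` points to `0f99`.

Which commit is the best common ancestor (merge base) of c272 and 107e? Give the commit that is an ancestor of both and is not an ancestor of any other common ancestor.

21ac

Ancestors of c272: {1c92, 1d3b, 1d61, 21ac, 4a24, 77d4, 9f07, a22e, a931, c272, c613}.
Ancestors of 107e: {107e, 1c92, 1d3b, 1d61, 21ac, 4a24, c613}.
Common ancestors: {1c92, 1d3b, 1d61, 21ac, 4a24, c613}.
Among these, 21ac is not an ancestor of any other common ancestor — it is the merge base.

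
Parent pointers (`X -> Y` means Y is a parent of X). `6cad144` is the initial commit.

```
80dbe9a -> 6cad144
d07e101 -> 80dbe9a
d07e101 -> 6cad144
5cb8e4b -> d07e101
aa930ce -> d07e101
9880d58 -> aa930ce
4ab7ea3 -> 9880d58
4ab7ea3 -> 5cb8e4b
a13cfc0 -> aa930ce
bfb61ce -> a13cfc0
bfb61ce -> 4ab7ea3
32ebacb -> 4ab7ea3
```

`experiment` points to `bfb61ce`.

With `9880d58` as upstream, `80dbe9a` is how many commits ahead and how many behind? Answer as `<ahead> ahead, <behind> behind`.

0 ahead, 3 behind

Reachable from 80dbe9a: {6cad144, 80dbe9a}.
Reachable from 9880d58: {6cad144, 80dbe9a, 9880d58, aa930ce, d07e101}.
Only in 80dbe9a's history (ahead): {} — 0.
Only in 9880d58's history (behind): {9880d58, aa930ce, d07e101} — 3.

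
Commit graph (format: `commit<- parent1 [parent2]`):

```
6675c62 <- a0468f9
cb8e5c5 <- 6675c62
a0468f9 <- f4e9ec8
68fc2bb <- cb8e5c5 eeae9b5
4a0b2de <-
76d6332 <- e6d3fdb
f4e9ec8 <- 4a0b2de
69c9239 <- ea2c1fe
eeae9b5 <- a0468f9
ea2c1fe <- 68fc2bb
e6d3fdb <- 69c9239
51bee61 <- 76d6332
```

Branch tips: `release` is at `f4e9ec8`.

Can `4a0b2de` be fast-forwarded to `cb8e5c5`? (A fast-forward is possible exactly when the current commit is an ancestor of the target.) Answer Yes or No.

A fast-forward from 4a0b2de to cb8e5c5 is possible iff 4a0b2de is an ancestor of cb8e5c5.
Ancestors of cb8e5c5: {4a0b2de, 6675c62, a0468f9, cb8e5c5, f4e9ec8}.
4a0b2de is among them, so fast-forward is possible.

Yes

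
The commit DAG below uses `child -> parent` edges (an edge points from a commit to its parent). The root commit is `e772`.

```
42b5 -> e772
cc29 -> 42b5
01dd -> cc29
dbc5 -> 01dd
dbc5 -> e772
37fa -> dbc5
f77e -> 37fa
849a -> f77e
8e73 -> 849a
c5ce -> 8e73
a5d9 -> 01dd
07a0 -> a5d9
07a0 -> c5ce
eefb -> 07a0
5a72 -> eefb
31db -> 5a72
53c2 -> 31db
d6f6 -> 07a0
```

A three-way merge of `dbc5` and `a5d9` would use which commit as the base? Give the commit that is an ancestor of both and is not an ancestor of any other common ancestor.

01dd

Ancestors of dbc5: {01dd, 42b5, cc29, dbc5, e772}.
Ancestors of a5d9: {01dd, 42b5, a5d9, cc29, e772}.
Common ancestors: {01dd, 42b5, cc29, e772}.
Among these, 01dd is not an ancestor of any other common ancestor — it is the merge base.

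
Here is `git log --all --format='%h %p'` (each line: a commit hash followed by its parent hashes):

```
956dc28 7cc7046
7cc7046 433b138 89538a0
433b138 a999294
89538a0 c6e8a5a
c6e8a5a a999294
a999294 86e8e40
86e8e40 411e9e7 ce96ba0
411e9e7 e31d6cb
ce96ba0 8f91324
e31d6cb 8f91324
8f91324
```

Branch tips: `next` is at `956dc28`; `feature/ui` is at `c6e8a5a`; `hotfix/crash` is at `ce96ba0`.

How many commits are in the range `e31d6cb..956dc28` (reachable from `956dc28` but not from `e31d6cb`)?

9

Reachable from 956dc28: {411e9e7, 433b138, 7cc7046, 86e8e40, 89538a0, 8f91324, 956dc28, a999294, c6e8a5a, ce96ba0, e31d6cb}.
Reachable from e31d6cb: {8f91324, e31d6cb}.
In 956dc28's history but not e31d6cb's: {411e9e7, 433b138, 7cc7046, 86e8e40, 89538a0, 956dc28, a999294, c6e8a5a, ce96ba0} — 9 commits.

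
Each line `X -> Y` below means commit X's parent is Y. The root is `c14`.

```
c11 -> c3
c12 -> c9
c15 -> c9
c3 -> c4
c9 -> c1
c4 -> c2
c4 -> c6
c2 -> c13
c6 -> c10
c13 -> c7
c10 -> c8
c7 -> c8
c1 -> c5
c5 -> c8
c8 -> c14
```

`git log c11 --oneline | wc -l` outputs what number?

Walking parent pointers from c11: reachable set = {c10, c11, c13, c14, c2, c3, c4, c6, c7, c8}.
That is 10 commits.

10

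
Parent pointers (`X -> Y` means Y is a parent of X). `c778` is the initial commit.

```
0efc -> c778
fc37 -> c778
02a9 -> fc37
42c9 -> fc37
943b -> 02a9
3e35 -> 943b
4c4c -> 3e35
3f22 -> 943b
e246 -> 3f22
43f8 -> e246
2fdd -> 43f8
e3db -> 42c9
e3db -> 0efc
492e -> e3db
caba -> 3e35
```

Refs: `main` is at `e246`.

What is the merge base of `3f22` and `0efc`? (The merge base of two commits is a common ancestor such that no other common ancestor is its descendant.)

Ancestors of 3f22: {02a9, 3f22, 943b, c778, fc37}.
Ancestors of 0efc: {0efc, c778}.
Common ancestors: {c778}.
The only common ancestor is c778, so it is the merge base.

c778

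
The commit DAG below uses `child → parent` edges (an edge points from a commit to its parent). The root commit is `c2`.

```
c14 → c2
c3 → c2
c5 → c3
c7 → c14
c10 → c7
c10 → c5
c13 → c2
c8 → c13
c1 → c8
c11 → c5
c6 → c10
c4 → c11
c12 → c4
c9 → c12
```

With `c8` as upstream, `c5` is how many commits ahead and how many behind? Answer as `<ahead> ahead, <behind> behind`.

2 ahead, 2 behind

Reachable from c5: {c2, c3, c5}.
Reachable from c8: {c13, c2, c8}.
Only in c5's history (ahead): {c3, c5} — 2.
Only in c8's history (behind): {c13, c8} — 2.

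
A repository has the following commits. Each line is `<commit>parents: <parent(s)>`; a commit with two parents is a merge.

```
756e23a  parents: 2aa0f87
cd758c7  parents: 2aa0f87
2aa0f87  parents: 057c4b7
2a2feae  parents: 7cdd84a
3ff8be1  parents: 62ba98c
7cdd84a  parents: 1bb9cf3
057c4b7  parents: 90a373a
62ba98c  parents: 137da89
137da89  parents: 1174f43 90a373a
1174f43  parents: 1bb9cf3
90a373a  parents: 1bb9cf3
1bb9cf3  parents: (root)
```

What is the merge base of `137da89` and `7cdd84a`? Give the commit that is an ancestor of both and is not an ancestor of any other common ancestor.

Ancestors of 137da89: {1174f43, 137da89, 1bb9cf3, 90a373a}.
Ancestors of 7cdd84a: {1bb9cf3, 7cdd84a}.
Common ancestors: {1bb9cf3}.
The only common ancestor is 1bb9cf3, so it is the merge base.

1bb9cf3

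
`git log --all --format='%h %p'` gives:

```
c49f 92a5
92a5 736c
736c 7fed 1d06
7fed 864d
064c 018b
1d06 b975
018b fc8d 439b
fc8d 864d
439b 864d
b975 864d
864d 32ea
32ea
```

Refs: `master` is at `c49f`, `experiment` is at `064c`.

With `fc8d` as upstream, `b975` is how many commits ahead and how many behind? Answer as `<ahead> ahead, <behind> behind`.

1 ahead, 1 behind

Reachable from b975: {32ea, 864d, b975}.
Reachable from fc8d: {32ea, 864d, fc8d}.
Only in b975's history (ahead): {b975} — 1.
Only in fc8d's history (behind): {fc8d} — 1.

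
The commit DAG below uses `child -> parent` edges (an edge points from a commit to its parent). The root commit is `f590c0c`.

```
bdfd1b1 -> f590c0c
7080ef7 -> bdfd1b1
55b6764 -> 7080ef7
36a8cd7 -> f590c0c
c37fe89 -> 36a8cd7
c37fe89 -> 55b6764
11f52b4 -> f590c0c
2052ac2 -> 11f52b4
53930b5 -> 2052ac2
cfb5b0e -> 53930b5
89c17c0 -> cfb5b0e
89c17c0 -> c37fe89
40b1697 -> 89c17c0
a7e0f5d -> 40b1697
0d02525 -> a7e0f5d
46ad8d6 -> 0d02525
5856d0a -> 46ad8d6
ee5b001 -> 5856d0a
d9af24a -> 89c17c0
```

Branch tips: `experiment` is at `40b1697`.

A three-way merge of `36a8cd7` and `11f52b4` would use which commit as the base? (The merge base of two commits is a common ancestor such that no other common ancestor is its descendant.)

Ancestors of 36a8cd7: {36a8cd7, f590c0c}.
Ancestors of 11f52b4: {11f52b4, f590c0c}.
Common ancestors: {f590c0c}.
The only common ancestor is f590c0c, so it is the merge base.

f590c0c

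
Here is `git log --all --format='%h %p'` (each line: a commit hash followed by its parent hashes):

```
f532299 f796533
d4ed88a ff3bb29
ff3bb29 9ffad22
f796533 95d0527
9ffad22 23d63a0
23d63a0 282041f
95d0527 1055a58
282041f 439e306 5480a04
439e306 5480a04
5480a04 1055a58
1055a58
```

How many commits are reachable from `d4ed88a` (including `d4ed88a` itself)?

8

Walking parent pointers from d4ed88a: reachable set = {1055a58, 23d63a0, 282041f, 439e306, 5480a04, 9ffad22, d4ed88a, ff3bb29}.
That is 8 commits.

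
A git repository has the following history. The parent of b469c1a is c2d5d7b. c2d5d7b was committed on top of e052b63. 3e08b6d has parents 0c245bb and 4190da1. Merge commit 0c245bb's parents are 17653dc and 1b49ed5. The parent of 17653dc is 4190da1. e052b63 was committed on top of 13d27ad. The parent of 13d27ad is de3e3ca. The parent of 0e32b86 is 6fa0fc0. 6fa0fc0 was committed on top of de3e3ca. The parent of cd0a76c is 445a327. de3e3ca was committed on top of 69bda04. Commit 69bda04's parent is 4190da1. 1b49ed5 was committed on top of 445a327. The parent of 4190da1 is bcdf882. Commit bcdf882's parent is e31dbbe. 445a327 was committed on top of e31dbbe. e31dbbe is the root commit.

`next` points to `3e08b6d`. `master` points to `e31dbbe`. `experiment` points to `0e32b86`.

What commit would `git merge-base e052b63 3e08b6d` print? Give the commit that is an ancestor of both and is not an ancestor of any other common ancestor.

Ancestors of e052b63: {13d27ad, 4190da1, 69bda04, bcdf882, de3e3ca, e052b63, e31dbbe}.
Ancestors of 3e08b6d: {0c245bb, 17653dc, 1b49ed5, 3e08b6d, 4190da1, 445a327, bcdf882, e31dbbe}.
Common ancestors: {4190da1, bcdf882, e31dbbe}.
Among these, 4190da1 is not an ancestor of any other common ancestor — it is the merge base.

4190da1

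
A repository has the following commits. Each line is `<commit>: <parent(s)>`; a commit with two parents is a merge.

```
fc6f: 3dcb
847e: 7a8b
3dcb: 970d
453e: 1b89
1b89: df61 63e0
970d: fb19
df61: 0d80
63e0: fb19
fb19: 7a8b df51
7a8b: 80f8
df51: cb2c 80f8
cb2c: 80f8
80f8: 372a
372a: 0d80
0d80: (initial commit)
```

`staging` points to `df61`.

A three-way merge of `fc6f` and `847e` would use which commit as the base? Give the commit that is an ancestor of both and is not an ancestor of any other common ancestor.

7a8b

Ancestors of fc6f: {0d80, 372a, 3dcb, 7a8b, 80f8, 970d, cb2c, df51, fb19, fc6f}.
Ancestors of 847e: {0d80, 372a, 7a8b, 80f8, 847e}.
Common ancestors: {0d80, 372a, 7a8b, 80f8}.
Among these, 7a8b is not an ancestor of any other common ancestor — it is the merge base.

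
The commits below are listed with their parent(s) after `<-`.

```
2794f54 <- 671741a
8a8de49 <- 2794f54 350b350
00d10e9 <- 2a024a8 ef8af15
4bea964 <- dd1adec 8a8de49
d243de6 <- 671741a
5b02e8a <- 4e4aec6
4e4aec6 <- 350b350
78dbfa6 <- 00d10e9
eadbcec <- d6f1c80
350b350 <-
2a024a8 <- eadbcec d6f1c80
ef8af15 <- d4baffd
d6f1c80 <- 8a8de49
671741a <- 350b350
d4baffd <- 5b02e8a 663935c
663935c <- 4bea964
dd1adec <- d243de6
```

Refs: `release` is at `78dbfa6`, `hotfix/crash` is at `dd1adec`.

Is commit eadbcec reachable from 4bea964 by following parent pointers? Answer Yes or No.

No

Ancestors of 4bea964: {2794f54, 350b350, 4bea964, 671741a, 8a8de49, d243de6, dd1adec}.
eadbcec is not in that set, so it is not an ancestor of 4bea964.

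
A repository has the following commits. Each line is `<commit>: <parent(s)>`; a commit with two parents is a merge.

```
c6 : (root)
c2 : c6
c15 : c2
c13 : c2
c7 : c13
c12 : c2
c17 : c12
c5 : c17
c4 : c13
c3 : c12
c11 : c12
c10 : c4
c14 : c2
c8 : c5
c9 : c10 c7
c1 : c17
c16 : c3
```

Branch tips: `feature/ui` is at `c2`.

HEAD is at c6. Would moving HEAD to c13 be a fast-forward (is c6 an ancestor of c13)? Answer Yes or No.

A fast-forward from c6 to c13 is possible iff c6 is an ancestor of c13.
Ancestors of c13: {c13, c2, c6}.
c6 is among them, so fast-forward is possible.

Yes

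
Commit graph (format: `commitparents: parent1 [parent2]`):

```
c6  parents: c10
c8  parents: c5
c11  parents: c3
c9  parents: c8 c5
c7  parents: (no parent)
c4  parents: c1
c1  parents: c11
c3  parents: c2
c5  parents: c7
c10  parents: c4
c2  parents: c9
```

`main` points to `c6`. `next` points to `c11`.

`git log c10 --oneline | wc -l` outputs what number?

Walking parent pointers from c10: reachable set = {c1, c10, c11, c2, c3, c4, c5, c7, c8, c9}.
That is 10 commits.

10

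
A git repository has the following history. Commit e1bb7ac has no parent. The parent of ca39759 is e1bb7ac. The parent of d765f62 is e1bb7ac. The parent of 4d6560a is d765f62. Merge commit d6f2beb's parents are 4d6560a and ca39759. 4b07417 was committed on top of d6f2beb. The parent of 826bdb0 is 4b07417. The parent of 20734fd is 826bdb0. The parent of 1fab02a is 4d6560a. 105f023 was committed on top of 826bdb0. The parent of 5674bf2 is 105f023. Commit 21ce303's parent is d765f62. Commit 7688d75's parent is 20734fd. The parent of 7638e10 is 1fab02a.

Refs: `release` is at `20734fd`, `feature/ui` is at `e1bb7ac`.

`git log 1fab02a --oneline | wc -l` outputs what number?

Walking parent pointers from 1fab02a: reachable set = {1fab02a, 4d6560a, d765f62, e1bb7ac}.
That is 4 commits.

4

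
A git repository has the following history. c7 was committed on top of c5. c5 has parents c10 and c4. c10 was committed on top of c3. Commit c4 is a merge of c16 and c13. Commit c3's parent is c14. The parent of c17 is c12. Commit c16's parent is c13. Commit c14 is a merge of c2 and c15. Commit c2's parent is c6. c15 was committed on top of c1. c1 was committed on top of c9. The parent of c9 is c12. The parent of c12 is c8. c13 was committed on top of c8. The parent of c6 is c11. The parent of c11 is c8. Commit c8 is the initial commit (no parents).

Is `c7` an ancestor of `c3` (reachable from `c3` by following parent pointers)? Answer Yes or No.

Ancestors of c3: {c1, c11, c12, c14, c15, c2, c3, c6, c8, c9}.
c7 is not in that set, so it is not an ancestor of c3.

No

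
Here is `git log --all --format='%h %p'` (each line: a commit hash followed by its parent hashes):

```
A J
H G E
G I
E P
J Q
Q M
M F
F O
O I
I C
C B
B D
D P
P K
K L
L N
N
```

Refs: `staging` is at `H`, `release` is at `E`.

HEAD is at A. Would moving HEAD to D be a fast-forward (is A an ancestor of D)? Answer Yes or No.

No

A fast-forward from A to D is possible iff A is an ancestor of D.
Ancestors of D: {D, K, L, N, P}.
A is not among them, so fast-forward is not possible.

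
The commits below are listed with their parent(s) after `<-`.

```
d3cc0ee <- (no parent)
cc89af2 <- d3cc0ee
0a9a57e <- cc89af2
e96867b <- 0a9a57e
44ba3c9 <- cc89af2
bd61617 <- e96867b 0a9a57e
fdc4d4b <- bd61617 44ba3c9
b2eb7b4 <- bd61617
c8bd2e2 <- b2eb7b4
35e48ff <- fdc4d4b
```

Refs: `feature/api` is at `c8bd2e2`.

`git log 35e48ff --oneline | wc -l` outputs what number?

8

Walking parent pointers from 35e48ff: reachable set = {0a9a57e, 35e48ff, 44ba3c9, bd61617, cc89af2, d3cc0ee, e96867b, fdc4d4b}.
That is 8 commits.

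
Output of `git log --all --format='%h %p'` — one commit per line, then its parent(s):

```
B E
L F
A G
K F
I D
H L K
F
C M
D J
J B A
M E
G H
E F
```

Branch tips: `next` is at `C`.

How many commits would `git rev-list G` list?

Walking parent pointers from G: reachable set = {F, G, H, K, L}.
That is 5 commits.

5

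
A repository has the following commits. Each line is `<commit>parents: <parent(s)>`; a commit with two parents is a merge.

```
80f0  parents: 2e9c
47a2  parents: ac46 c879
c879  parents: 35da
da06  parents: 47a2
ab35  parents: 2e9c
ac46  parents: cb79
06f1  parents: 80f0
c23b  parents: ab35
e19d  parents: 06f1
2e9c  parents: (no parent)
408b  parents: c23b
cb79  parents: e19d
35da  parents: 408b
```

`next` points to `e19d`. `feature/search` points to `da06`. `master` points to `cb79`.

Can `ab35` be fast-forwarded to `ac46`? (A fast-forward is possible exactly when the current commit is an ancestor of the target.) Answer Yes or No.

A fast-forward from ab35 to ac46 is possible iff ab35 is an ancestor of ac46.
Ancestors of ac46: {06f1, 2e9c, 80f0, ac46, cb79, e19d}.
ab35 is not among them, so fast-forward is not possible.

No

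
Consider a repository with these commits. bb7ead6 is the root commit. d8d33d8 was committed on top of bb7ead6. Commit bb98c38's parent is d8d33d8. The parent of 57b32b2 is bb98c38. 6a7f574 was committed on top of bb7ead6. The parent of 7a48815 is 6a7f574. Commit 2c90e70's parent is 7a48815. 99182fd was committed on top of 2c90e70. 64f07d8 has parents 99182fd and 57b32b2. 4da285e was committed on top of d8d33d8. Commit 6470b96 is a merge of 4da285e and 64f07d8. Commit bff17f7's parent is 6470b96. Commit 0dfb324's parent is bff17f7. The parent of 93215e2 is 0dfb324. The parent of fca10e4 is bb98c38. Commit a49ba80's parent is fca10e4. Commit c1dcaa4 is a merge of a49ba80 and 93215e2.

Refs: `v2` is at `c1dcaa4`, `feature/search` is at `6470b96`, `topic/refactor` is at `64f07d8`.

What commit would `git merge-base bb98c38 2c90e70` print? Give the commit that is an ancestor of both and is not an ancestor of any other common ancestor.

bb7ead6

Ancestors of bb98c38: {bb7ead6, bb98c38, d8d33d8}.
Ancestors of 2c90e70: {2c90e70, 6a7f574, 7a48815, bb7ead6}.
Common ancestors: {bb7ead6}.
The only common ancestor is bb7ead6, so it is the merge base.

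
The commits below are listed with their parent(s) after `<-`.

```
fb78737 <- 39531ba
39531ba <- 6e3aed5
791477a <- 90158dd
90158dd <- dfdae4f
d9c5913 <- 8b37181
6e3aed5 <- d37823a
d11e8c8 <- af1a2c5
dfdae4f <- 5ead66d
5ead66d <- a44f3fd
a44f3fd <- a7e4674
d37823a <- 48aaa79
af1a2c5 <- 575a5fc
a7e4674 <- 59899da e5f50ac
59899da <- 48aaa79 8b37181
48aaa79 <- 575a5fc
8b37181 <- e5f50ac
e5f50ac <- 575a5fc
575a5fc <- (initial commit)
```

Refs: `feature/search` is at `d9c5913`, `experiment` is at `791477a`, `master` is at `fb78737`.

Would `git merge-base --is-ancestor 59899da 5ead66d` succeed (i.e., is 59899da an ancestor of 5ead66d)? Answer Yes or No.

Yes

Ancestors of 5ead66d (commits reachable by following parents): {48aaa79, 575a5fc, 59899da, 5ead66d, 8b37181, a44f3fd, a7e4674, e5f50ac}.
59899da is in that set, so it is an ancestor of 5ead66d.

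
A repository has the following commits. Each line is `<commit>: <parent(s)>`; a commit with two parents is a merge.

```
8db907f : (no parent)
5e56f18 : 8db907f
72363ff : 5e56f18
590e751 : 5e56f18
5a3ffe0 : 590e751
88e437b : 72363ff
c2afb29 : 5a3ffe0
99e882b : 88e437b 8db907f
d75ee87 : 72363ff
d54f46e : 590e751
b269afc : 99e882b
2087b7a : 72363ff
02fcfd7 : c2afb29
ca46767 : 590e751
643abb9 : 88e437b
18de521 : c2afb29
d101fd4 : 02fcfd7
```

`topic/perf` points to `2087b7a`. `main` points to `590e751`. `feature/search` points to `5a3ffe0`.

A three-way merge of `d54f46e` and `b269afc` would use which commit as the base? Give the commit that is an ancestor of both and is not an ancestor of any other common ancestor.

5e56f18

Ancestors of d54f46e: {590e751, 5e56f18, 8db907f, d54f46e}.
Ancestors of b269afc: {5e56f18, 72363ff, 88e437b, 8db907f, 99e882b, b269afc}.
Common ancestors: {5e56f18, 8db907f}.
Among these, 5e56f18 is not an ancestor of any other common ancestor — it is the merge base.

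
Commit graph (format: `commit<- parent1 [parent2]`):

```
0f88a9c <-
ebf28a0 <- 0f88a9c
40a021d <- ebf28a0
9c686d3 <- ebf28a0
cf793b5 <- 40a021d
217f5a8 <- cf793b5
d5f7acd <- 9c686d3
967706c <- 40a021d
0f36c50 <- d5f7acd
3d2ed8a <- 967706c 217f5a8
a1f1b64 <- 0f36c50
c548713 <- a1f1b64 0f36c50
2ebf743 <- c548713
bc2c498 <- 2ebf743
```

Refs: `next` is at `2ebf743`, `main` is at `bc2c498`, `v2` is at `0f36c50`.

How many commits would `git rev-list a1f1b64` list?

6

Walking parent pointers from a1f1b64: reachable set = {0f36c50, 0f88a9c, 9c686d3, a1f1b64, d5f7acd, ebf28a0}.
That is 6 commits.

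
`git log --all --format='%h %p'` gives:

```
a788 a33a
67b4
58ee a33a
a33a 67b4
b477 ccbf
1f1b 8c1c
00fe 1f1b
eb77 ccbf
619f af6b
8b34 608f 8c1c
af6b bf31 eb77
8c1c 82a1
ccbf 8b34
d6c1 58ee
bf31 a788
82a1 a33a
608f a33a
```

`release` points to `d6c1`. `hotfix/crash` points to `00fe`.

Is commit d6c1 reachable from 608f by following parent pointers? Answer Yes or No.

Ancestors of 608f: {608f, 67b4, a33a}.
d6c1 is not in that set, so it is not an ancestor of 608f.

No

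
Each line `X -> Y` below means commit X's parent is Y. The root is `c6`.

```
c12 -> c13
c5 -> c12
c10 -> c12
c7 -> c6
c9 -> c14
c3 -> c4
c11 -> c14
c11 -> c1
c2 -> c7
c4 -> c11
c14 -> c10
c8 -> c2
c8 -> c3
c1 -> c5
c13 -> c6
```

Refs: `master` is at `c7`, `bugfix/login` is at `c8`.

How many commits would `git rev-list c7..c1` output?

4

Reachable from c1: {c1, c12, c13, c5, c6}.
Reachable from c7: {c6, c7}.
In c1's history but not c7's: {c1, c12, c13, c5} — 4 commits.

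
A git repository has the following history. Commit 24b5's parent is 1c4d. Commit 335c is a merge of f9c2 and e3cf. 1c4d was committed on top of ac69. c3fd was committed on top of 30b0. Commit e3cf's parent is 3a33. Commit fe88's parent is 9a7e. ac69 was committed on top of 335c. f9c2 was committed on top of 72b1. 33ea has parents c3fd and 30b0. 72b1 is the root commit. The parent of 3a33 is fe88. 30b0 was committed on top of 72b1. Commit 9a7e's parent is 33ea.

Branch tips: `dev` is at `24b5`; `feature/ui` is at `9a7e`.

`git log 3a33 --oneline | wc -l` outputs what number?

Walking parent pointers from 3a33: reachable set = {30b0, 33ea, 3a33, 72b1, 9a7e, c3fd, fe88}.
That is 7 commits.

7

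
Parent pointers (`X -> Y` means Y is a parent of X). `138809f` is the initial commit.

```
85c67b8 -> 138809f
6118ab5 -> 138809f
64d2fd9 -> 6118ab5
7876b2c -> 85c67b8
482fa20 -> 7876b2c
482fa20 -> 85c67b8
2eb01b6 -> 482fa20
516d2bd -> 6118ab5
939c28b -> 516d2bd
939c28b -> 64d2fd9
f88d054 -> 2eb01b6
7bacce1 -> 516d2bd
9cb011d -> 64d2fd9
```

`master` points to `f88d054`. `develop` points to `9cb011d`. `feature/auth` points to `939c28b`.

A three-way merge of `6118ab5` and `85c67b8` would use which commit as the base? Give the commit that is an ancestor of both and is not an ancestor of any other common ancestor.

138809f

Ancestors of 6118ab5: {138809f, 6118ab5}.
Ancestors of 85c67b8: {138809f, 85c67b8}.
Common ancestors: {138809f}.
The only common ancestor is 138809f, so it is the merge base.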